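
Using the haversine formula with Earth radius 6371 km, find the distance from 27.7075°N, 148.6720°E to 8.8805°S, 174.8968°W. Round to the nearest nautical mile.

3050 nmi

Δλ = -174.8968 − 148.6720 = -323.5688°; wrapped into (−180°, 180°]: 36.4312°.
Δφ = -8.8805 − 27.7075 = -36.5880°.
a = sin²(Δφ/2) + cos φ₁ · cos φ₂ · sin²(Δλ/2) = 0.184002.
c = 2·atan2(√a, √(1−a)) = 0.88667 rad → d = 6371·c ≈ 5648.97 km ≈ 3050.20 nmi.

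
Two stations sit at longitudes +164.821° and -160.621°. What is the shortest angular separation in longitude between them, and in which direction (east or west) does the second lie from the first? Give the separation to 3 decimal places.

34.558° east

Raw difference: -160.621 − 164.821 = -325.442°.
Normalise into (−180°, 180°]: -325.442° + 360° = 34.558°.
Positive ⇒ the second point lies to the east; separation 34.558°.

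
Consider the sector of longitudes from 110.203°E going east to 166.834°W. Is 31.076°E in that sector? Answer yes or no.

No

Band width going east from +110.203° to -166.834°: ((-166.834 − 110.203) mod 360) = 82.963°.
Offset of +31.076° east of the west edge: ((31.076 − 110.203) mod 360) = 280.873°.
280.873° > 82.963° ⇒ outside.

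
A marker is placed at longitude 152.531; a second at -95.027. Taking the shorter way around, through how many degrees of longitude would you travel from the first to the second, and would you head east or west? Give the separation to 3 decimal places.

112.442° east

Raw difference: -95.027 − 152.531 = -247.558°.
Normalise into (−180°, 180°]: -247.558° + 360° = 112.442°.
Positive ⇒ the second point lies to the east; separation 112.442°.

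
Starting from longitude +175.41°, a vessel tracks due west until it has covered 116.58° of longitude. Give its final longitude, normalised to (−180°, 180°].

Start at +175.41°; shift −116.58° → +58.83°.
+58.83° already lies in (−180°, 180°].

+58.83°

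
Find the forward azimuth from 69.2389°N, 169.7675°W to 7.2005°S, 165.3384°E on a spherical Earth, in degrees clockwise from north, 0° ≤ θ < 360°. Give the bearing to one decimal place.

Δλ = 165.3384 − -169.7675 = 335.1059°; wrapped into (−180°, 180°]: -24.8941°.
θ = atan2( sin Δλ · cos φ₂ , cos φ₁ · sin φ₂ − sin φ₁ · cos φ₂ · cos Δλ )
  = atan2(-0.41762, -0.88593) = -154.761° → normalised to [0°, 360°): 205.239°.

205.2°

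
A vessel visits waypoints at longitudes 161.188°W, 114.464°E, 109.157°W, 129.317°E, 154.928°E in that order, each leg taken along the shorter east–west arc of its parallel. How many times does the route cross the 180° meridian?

3

Leg 1: -161.188° → +114.464°, shortest Δλ = -84.348° (west) — crosses 180°.
Leg 2: +114.464° → -109.157°, shortest Δλ = 136.379° (east) — crosses 180°.
Leg 3: -109.157° → +129.317°, shortest Δλ = -121.526° (west) — crosses 180°.
Leg 4: +129.317° → +154.928°, shortest Δλ = 25.611° (east) — does not cross 180°.
Total crossings: 3.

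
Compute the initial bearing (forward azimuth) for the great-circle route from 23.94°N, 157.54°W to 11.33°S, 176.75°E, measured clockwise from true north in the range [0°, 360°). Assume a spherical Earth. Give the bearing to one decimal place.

218.3°

Δλ = 176.75 − -157.54 = 334.29°; wrapped into (−180°, 180°]: -25.71°.
θ = atan2( sin Δλ · cos φ₂ , cos φ₁ · sin φ₂ − sin φ₁ · cos φ₂ · cos Δλ )
  = atan2(-0.42536, -0.53804) = -141.671° → normalised to [0°, 360°): 218.329°.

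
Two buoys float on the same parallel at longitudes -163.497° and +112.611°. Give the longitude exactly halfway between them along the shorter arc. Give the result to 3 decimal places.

+154.557°

Signed shortest Δλ from -163.497° to +112.611° is -83.892°.
Midpoint longitude = -163.497° + (-83.892°)/2 = -163.497° − 41.946° = -205.443°.
Normalise into (−180°, 180°]: +154.557°.
(The naïve average (-163.497 + +112.611)/2 = -25.443° is on the wrong side of the globe.)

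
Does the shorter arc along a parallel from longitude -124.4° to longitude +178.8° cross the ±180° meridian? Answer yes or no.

Naïve |178.8 − -124.4| = 303.2° > 180°, so the shorter arc goes the other way round — across 180°.
Signed shortest Δλ = ((178.8 − -124.4 + 180) mod 360) − 180 = -56.8°.
Going west by 56.8° from -124.4° passes through 180° before reaching +178.8°.

Yes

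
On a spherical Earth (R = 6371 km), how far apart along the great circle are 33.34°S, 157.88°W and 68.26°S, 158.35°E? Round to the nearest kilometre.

4757 km

Δλ = 158.35 − -157.88 = 316.23°; wrapped into (−180°, 180°]: -43.77°.
Δφ = -68.26 − -33.34 = -34.92°.
a = sin²(Δφ/2) + cos φ₁ · cos φ₂ · sin²(Δλ/2) = 0.133017.
c = 2·atan2(√a, √(1−a)) = 0.74665 rad → d = 6371·c ≈ 4756.92 km.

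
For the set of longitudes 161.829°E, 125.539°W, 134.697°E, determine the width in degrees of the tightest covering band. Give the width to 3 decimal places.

99.764°

Sort the longitudes: -125.539°, +134.697°, +161.829°.
Eastward gaps between consecutive values (wrapping around): 260.236°, 27.132°, 72.632°.
Largest gap = 260.236° ⇒ minimal covering band is its complement: 360° − 260.236° = 99.764°.
Band runs from +134.697° eastward to -125.539°, crossing the antimeridian.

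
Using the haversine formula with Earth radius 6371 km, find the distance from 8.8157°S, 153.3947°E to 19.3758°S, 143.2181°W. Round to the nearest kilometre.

Δλ = -143.2181 − 153.3947 = -296.6128°; wrapped into (−180°, 180°]: 63.3872°.
Δφ = -19.3758 − -8.8157 = -10.5601°.
a = sin²(Δφ/2) + cos φ₁ · cos φ₂ · sin²(Δλ/2) = 0.265780.
c = 2·atan2(√a, √(1−a)) = 1.08327 rad → d = 6371·c ≈ 6901.52 km.

6902 km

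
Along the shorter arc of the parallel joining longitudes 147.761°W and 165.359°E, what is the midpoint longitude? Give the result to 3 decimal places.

Signed shortest Δλ from -147.761° to +165.359° is -46.880°.
Midpoint longitude = -147.761° + (-46.880°)/2 = -147.761° − 23.440° = -171.201°.
(The naïve average (-147.761 + +165.359)/2 = 8.799° is on the wrong side of the globe.)

171.201°W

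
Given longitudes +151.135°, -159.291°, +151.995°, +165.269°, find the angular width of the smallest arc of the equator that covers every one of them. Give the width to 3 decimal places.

49.574°

Sort the longitudes: -159.291°, +151.135°, +151.995°, +165.269°.
Eastward gaps between consecutive values (wrapping around): 310.426°, 0.860°, 13.274°, 35.440°.
Largest gap = 310.426° ⇒ minimal covering band is its complement: 360° − 310.426° = 49.574°.
Band runs from +151.135° eastward to -159.291°, crossing the antimeridian.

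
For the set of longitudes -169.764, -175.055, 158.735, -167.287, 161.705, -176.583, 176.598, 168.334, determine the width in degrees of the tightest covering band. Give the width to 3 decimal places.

33.978°

Sort the longitudes: -176.583°, -175.055°, -169.764°, -167.287°, +158.735°, +161.705°, +168.334°, +176.598°.
Eastward gaps between consecutive values (wrapping around): 1.528°, 5.291°, 2.477°, 326.022°, 2.970°, 6.629°, 8.264°, 6.819°.
Largest gap = 326.022° ⇒ minimal covering band is its complement: 360° − 326.022° = 33.978°.
Band runs from +158.735° eastward to -167.287°, crossing the antimeridian.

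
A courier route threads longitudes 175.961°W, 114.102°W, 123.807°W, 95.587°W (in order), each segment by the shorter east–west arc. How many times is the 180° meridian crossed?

0

Leg 1: -175.961° → -114.102°, shortest Δλ = 61.859° (east) — does not cross 180°.
Leg 2: -114.102° → -123.807°, shortest Δλ = -9.705° (west) — does not cross 180°.
Leg 3: -123.807° → -95.587°, shortest Δλ = 28.22° (east) — does not cross 180°.
Total crossings: 0.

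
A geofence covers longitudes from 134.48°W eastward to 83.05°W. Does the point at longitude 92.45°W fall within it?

Yes

Band width going east from -134.48° to -83.05°: ((-83.05 − -134.48) mod 360) = 51.43°.
Offset of -92.45° east of the west edge: ((-92.45 − -134.48) mod 360) = 42.03°.
42.03° ≤ 51.43° ⇒ inside.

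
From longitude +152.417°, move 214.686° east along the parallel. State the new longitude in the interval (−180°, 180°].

+7.103°

Start at +152.417°; shift +214.686° → +367.103°.
+367.103° lies outside (−180°, 180°]; subtract 360° → +7.103°.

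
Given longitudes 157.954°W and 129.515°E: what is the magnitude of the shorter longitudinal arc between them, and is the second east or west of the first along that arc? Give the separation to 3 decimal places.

Raw difference: 129.515 − -157.954 = 287.469°.
Normalise into (−180°, 180°]: 287.469° − 360° = -72.531°.
Negative ⇒ the second point lies to the west; separation 72.531°.

72.531° west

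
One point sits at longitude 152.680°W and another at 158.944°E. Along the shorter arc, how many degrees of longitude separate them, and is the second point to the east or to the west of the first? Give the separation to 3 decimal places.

48.376° west

Raw difference: 158.944 − -152.680 = 311.624°.
Normalise into (−180°, 180°]: 311.624° − 360° = -48.376°.
Negative ⇒ the second point lies to the west; separation 48.376°.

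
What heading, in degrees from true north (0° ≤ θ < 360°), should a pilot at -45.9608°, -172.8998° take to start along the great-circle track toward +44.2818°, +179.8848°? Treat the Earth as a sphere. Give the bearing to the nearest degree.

355°

Δλ = 179.8848 − -172.8998 = 352.7846°; wrapped into (−180°, 180°]: -7.2154°.
θ = atan2( sin Δλ · cos φ₂ , cos φ₁ · sin φ₂ − sin φ₁ · cos φ₂ · cos Δλ )
  = atan2(-0.08992, 0.99592) = -5.159° → normalised to [0°, 360°): 354.841°.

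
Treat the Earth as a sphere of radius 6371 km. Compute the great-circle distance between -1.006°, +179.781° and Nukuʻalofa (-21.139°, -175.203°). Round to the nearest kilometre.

Δλ = -175.203 − 179.781 = -354.984°; wrapped into (−180°, 180°]: 5.016°.
Δφ = -21.139 − -1.006 = -20.133°.
a = sin²(Δφ/2) + cos φ₁ · cos φ₂ · sin²(Δλ/2) = 0.032338.
c = 2·atan2(√a, √(1−a)) = 0.36162 rad → d = 6371·c ≈ 2303.88 km.

2304 km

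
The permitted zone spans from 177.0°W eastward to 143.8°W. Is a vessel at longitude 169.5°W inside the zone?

Band width going east from -177.0° to -143.8°: ((-143.8 − -177.0) mod 360) = 33.2°.
Offset of -169.5° east of the west edge: ((-169.5 − -177.0) mod 360) = 7.5°.
7.5° ≤ 33.2° ⇒ inside.

Yes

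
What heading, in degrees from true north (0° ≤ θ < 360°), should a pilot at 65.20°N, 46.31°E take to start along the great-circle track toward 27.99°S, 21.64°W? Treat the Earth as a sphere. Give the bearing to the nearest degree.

239°

Δλ = -21.64 − 46.31 = -67.95°.
θ = atan2( sin Δλ · cos φ₂ , cos φ₁ · sin φ₂ − sin φ₁ · cos φ₂ · cos Δλ )
  = atan2(-0.81844, -0.49779) = -121.309° → normalised to [0°, 360°): 238.691°.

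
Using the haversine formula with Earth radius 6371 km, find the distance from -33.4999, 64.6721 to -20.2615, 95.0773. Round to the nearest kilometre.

Δλ = 95.0773 − 64.6721 = 30.4052°.
Δφ = -20.2615 − -33.4999 = 13.2384°.
a = sin²(Δφ/2) + cos φ₁ · cos φ₂ · sin²(Δλ/2) = 0.067082.
c = 2·atan2(√a, √(1−a)) = 0.52398 rad → d = 6371·c ≈ 3338.26 km.

3338 km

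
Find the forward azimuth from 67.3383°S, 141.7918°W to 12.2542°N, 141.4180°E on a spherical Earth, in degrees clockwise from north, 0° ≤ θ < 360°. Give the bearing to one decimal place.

Δλ = 141.4180 − -141.7918 = 283.2098°; wrapped into (−180°, 180°]: -76.7902°.
θ = atan2( sin Δλ · cos φ₂ , cos φ₁ · sin φ₂ − sin φ₁ · cos φ₂ · cos Δλ )
  = atan2(-0.95136, 0.28785) = -73.166° → normalised to [0°, 360°): 286.834°.

286.8°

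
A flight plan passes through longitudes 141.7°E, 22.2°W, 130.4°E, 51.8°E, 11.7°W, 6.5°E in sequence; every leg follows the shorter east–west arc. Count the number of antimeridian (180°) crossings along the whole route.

Leg 1: +141.7° → -22.2°, shortest Δλ = -163.9° (west) — does not cross 180°.
Leg 2: -22.2° → +130.4°, shortest Δλ = 152.6° (east) — does not cross 180°.
Leg 3: +130.4° → +51.8°, shortest Δλ = -78.6° (west) — does not cross 180°.
Leg 4: +51.8° → -11.7°, shortest Δλ = -63.5° (west) — does not cross 180°.
Leg 5: -11.7° → +6.5°, shortest Δλ = 18.2° (east) — does not cross 180°.
Total crossings: 0.

0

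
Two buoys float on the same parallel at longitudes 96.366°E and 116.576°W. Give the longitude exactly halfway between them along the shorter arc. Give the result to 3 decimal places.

Signed shortest Δλ from +96.366° to -116.576° is +147.058°.
Midpoint longitude = +96.366° + (+147.058°)/2 = +96.366° + 73.529° = +169.895°.
(The naïve average (+96.366 + -116.576)/2 = -10.105° is on the wrong side of the globe.)

169.895°E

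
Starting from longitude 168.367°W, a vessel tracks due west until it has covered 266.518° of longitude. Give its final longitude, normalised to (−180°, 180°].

74.885°W

Start at -168.367°; shift −266.518° → -434.885°.
-434.885° lies outside (−180°, 180°]; add 360° → -74.885°.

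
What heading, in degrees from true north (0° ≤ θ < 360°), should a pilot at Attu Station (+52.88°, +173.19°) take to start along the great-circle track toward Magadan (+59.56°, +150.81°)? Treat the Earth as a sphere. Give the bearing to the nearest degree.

Δλ = 150.81 − 173.19 = -22.38°.
θ = atan2( sin Δλ · cos φ₂ , cos φ₁ · sin φ₂ − sin φ₁ · cos φ₂ · cos Δλ )
  = atan2(-0.19290, 0.14675) = -52.737° → normalised to [0°, 360°): 307.263°.

307°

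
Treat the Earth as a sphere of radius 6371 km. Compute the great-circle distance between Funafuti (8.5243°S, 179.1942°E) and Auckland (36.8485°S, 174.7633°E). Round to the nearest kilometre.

Δλ = 174.7633 − 179.1942 = -4.4309°.
Δφ = -36.8485 − -8.5243 = -28.3242°.
a = sin²(Δφ/2) + cos φ₁ · cos φ₂ · sin²(Δλ/2) = 0.061044.
c = 2·atan2(√a, √(1−a)) = 0.49931 rad → d = 6371·c ≈ 3181.12 km.

3181 km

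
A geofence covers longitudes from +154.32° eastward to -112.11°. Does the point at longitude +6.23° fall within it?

Band width going east from +154.32° to -112.11°: ((-112.11 − 154.32) mod 360) = 93.57°.
Offset of +6.23° east of the west edge: ((6.23 − 154.32) mod 360) = 211.91°.
211.91° > 93.57° ⇒ outside.

No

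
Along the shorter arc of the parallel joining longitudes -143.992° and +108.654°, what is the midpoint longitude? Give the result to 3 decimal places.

Signed shortest Δλ from -143.992° to +108.654° is -107.354°.
Midpoint longitude = -143.992° + (-107.354°)/2 = -143.992° − 53.677° = -197.669°.
Normalise into (−180°, 180°]: +162.331°.
(The naïve average (-143.992 + +108.654)/2 = -17.669° is on the wrong side of the globe.)

+162.331°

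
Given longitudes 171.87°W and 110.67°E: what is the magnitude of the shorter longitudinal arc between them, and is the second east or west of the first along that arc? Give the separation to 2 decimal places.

77.46° west

Raw difference: 110.67 − -171.87 = 282.54°.
Normalise into (−180°, 180°]: 282.54° − 360° = -77.46°.
Negative ⇒ the second point lies to the west; separation 77.46°.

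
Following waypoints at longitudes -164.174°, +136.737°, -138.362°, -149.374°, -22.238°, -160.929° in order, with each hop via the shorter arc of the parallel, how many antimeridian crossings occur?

Leg 1: -164.174° → +136.737°, shortest Δλ = -59.089° (west) — crosses 180°.
Leg 2: +136.737° → -138.362°, shortest Δλ = 84.901° (east) — crosses 180°.
Leg 3: -138.362° → -149.374°, shortest Δλ = -11.012° (west) — does not cross 180°.
Leg 4: -149.374° → -22.238°, shortest Δλ = 127.136° (east) — does not cross 180°.
Leg 5: -22.238° → -160.929°, shortest Δλ = -138.691° (west) — does not cross 180°.
Total crossings: 2.

2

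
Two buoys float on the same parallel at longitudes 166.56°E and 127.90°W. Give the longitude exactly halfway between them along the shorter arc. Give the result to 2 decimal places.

160.67°W

Signed shortest Δλ from +166.56° to -127.90° is +65.54°.
Midpoint longitude = +166.56° + (+65.54°)/2 = +166.56° + 32.77° = +199.33°.
Normalise into (−180°, 180°]: -160.67°.
(The naïve average (+166.56 + -127.90)/2 = 19.33° is on the wrong side of the globe.)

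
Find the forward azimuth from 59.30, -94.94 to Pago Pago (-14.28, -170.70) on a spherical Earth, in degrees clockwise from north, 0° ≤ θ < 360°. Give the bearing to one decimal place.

250.6°

Δλ = -170.70 − -94.94 = -75.76°.
θ = atan2( sin Δλ · cos φ₂ , cos φ₁ · sin φ₂ − sin φ₁ · cos φ₂ · cos Δλ )
  = atan2(-0.93933, -0.33091) = -109.406° → normalised to [0°, 360°): 250.594°.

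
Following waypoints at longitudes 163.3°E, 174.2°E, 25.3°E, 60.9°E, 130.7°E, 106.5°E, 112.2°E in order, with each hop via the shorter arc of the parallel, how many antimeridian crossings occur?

Leg 1: +163.3° → +174.2°, shortest Δλ = 10.9° (east) — does not cross 180°.
Leg 2: +174.2° → +25.3°, shortest Δλ = -148.9° (west) — does not cross 180°.
Leg 3: +25.3° → +60.9°, shortest Δλ = 35.6° (east) — does not cross 180°.
Leg 4: +60.9° → +130.7°, shortest Δλ = 69.8° (east) — does not cross 180°.
Leg 5: +130.7° → +106.5°, shortest Δλ = -24.2° (west) — does not cross 180°.
Leg 6: +106.5° → +112.2°, shortest Δλ = 5.7° (east) — does not cross 180°.
Total crossings: 0.

0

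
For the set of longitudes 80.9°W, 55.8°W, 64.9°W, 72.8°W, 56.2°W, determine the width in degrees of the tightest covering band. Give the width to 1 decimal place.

Sort the longitudes: -80.9°, -72.8°, -64.9°, -56.2°, -55.8°.
Eastward gaps between consecutive values (wrapping around): 8.1°, 7.9°, 8.7°, 0.4°, 334.9°.
Largest gap = 334.9° ⇒ minimal covering band is its complement: 360° − 334.9° = 25.1°.
Band runs from -80.9° eastward to -55.8°.

25.1°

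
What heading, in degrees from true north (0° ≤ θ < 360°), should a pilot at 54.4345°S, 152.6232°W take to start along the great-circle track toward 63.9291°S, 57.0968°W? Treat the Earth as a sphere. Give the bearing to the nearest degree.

142°

Δλ = -57.0968 − -152.6232 = 95.5264°.
θ = atan2( sin Δλ · cos φ₂ , cos φ₁ · sin φ₂ − sin φ₁ · cos φ₂ · cos Δλ )
  = atan2(0.43744, -0.55688) = 141.850° → normalised to [0°, 360°): 141.850°.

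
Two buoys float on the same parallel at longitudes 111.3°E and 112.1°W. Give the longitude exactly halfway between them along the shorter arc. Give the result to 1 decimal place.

179.6°E

Signed shortest Δλ from +111.3° to -112.1° is +136.6°.
Midpoint longitude = +111.3° + (+136.6°)/2 = +111.3° + 68.3° = +179.6°.
(The naïve average (+111.3 + -112.1)/2 = -0.4° is on the wrong side of the globe.)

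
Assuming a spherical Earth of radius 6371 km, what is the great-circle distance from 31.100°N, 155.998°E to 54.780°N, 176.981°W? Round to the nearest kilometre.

3388 km

Δλ = -176.981 − 155.998 = -332.979°; wrapped into (−180°, 180°]: 27.021°.
Δφ = 54.780 − 31.100 = 23.680°.
a = sin²(Δφ/2) + cos φ₁ · cos φ₂ · sin²(Δλ/2) = 0.069051.
c = 2·atan2(√a, √(1−a)) = 0.53180 rad → d = 6371·c ≈ 3388.08 km.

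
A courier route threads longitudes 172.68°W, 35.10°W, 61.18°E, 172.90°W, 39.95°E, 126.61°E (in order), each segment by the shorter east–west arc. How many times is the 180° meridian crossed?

Leg 1: -172.68° → -35.10°, shortest Δλ = 137.58° (east) — does not cross 180°.
Leg 2: -35.10° → +61.18°, shortest Δλ = 96.28° (east) — does not cross 180°.
Leg 3: +61.18° → -172.90°, shortest Δλ = 125.92° (east) — crosses 180°.
Leg 4: -172.90° → +39.95°, shortest Δλ = -147.15° (west) — crosses 180°.
Leg 5: +39.95° → +126.61°, shortest Δλ = 86.66° (east) — does not cross 180°.
Total crossings: 2.

2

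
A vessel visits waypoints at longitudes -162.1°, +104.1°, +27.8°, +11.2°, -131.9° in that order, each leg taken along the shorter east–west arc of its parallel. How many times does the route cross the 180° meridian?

Leg 1: -162.1° → +104.1°, shortest Δλ = -93.8° (west) — crosses 180°.
Leg 2: +104.1° → +27.8°, shortest Δλ = -76.3° (west) — does not cross 180°.
Leg 3: +27.8° → +11.2°, shortest Δλ = -16.6° (west) — does not cross 180°.
Leg 4: +11.2° → -131.9°, shortest Δλ = -143.1° (west) — does not cross 180°.
Total crossings: 1.

1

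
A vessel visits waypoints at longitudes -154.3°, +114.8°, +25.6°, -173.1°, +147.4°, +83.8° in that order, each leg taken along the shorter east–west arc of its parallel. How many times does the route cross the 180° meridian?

Leg 1: -154.3° → +114.8°, shortest Δλ = -90.9° (west) — crosses 180°.
Leg 2: +114.8° → +25.6°, shortest Δλ = -89.2° (west) — does not cross 180°.
Leg 3: +25.6° → -173.1°, shortest Δλ = 161.3° (east) — crosses 180°.
Leg 4: -173.1° → +147.4°, shortest Δλ = -39.5° (west) — crosses 180°.
Leg 5: +147.4° → +83.8°, shortest Δλ = -63.6° (west) — does not cross 180°.
Total crossings: 3.

3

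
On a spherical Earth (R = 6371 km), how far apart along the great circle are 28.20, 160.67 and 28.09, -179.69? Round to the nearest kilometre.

1924 km

Δλ = -179.69 − 160.67 = -340.36°; wrapped into (−180°, 180°]: 19.64°.
Δφ = 28.09 − 28.20 = -0.11°.
a = sin²(Δφ/2) + cos φ₁ · cos φ₂ · sin²(Δλ/2) = 0.022617.
c = 2·atan2(√a, √(1−a)) = 0.30192 rad → d = 6371·c ≈ 1923.56 km.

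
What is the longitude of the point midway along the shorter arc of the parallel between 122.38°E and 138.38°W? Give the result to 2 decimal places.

172.00°E

Signed shortest Δλ from +122.38° to -138.38° is +99.24°.
Midpoint longitude = +122.38° + (+99.24°)/2 = +122.38° + 49.62° = +172.00°.
(The naïve average (+122.38 + -138.38)/2 = -8.0° is on the wrong side of the globe.)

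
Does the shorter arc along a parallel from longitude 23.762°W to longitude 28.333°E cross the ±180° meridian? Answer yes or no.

Signed shortest Δλ = ((28.333 − -23.762 + 180) mod 360) − 180 = 52.095°.
Going east by 52.095° from -23.762° reaches +28.333° without touching 180°.

No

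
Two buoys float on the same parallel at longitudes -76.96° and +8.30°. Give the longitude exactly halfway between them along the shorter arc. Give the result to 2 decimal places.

Signed shortest Δλ from -76.96° to +8.30° is +85.26°.
Midpoint longitude = -76.96° + (+85.26°)/2 = -76.96° + 42.63° = -34.33°.

-34.33°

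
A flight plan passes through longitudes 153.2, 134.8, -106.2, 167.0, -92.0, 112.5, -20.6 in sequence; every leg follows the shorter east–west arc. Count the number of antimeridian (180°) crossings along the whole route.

4

Leg 1: +153.2° → +134.8°, shortest Δλ = -18.4° (west) — does not cross 180°.
Leg 2: +134.8° → -106.2°, shortest Δλ = 119.0° (east) — crosses 180°.
Leg 3: -106.2° → +167.0°, shortest Δλ = -86.8° (west) — crosses 180°.
Leg 4: +167.0° → -92.0°, shortest Δλ = 101.0° (east) — crosses 180°.
Leg 5: -92.0° → +112.5°, shortest Δλ = -155.5° (west) — crosses 180°.
Leg 6: +112.5° → -20.6°, shortest Δλ = -133.1° (west) — does not cross 180°.
Total crossings: 4.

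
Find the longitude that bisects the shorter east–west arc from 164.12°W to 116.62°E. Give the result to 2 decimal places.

Signed shortest Δλ from -164.12° to +116.62° is -79.26°.
Midpoint longitude = -164.12° + (-79.26°)/2 = -164.12° − 39.63° = -203.75°.
Normalise into (−180°, 180°]: +156.25°.
(The naïve average (-164.12 + +116.62)/2 = -23.75° is on the wrong side of the globe.)

156.25°E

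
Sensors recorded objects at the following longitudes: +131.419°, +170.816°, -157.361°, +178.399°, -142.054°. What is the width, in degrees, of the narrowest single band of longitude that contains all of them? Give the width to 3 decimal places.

86.527°

Sort the longitudes: -157.361°, -142.054°, +131.419°, +170.816°, +178.399°.
Eastward gaps between consecutive values (wrapping around): 15.307°, 273.473°, 39.397°, 7.583°, 24.240°.
Largest gap = 273.473° ⇒ minimal covering band is its complement: 360° − 273.473° = 86.527°.
Band runs from +131.419° eastward to -142.054°, crossing the antimeridian.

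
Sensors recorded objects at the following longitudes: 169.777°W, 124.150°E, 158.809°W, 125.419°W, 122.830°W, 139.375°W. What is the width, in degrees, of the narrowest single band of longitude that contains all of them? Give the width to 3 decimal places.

Sort the longitudes: -169.777°, -158.809°, -139.375°, -125.419°, -122.830°, +124.150°.
Eastward gaps between consecutive values (wrapping around): 10.968°, 19.434°, 13.956°, 2.589°, 246.980°, 66.073°.
Largest gap = 246.980° ⇒ minimal covering band is its complement: 360° − 246.980° = 113.020°.
Band runs from +124.150° eastward to -122.830°, crossing the antimeridian.

113.020°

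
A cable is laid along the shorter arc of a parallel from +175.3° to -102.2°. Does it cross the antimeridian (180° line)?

Yes

Naïve |-102.2 − 175.3| = 277.5° > 180°, so the shorter arc goes the other way round — across 180°.
Signed shortest Δλ = ((-102.2 − 175.3 + 180) mod 360) − 180 = 82.5°.
Going east by 82.5° from +175.3° passes through 180° before reaching -102.2°.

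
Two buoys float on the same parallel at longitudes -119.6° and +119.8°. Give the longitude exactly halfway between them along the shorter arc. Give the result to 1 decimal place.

-179.9°

Signed shortest Δλ from -119.6° to +119.8° is -120.6°.
Midpoint longitude = -119.6° + (-120.6°)/2 = -119.6° − 60.3° = -179.9°.
(The naïve average (-119.6 + +119.8)/2 = 0.1° is on the wrong side of the globe.)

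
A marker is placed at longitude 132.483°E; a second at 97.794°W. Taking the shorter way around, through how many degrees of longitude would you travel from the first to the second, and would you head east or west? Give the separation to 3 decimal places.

129.723° east

Raw difference: -97.794 − 132.483 = -230.277°.
Normalise into (−180°, 180°]: -230.277° + 360° = 129.723°.
Positive ⇒ the second point lies to the east; separation 129.723°.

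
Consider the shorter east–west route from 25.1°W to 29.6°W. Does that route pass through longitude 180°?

Signed shortest Δλ = ((-29.6 − -25.1 + 180) mod 360) − 180 = -4.5°.
Going west by 4.5° from -25.1° reaches -29.6° without touching 180°.

No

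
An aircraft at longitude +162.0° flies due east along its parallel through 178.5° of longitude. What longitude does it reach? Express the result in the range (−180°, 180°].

-19.5°

Start at +162.0°; shift +178.5° → +340.5°.
+340.5° lies outside (−180°, 180°]; subtract 360° → -19.5°.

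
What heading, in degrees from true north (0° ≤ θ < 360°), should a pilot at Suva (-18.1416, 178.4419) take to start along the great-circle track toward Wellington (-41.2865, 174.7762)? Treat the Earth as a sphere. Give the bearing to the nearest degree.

187°

Δλ = 174.7762 − 178.4419 = -3.6657°.
θ = atan2( sin Δλ · cos φ₂ , cos φ₁ · sin φ₂ − sin φ₁ · cos φ₂ · cos Δλ )
  = atan2(-0.04804, -0.39354) = -173.040° → normalised to [0°, 360°): 186.960°.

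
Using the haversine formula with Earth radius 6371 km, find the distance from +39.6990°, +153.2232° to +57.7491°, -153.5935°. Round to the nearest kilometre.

4244 km

Δλ = -153.5935 − 153.2232 = -306.8167°; wrapped into (−180°, 180°]: 53.1833°.
Δφ = 57.7491 − 39.6990 = 18.0501°.
a = sin²(Δφ/2) + cos φ₁ · cos φ₂ · sin²(Δλ/2) = 0.106875.
c = 2·atan2(√a, √(1−a)) = 0.66608 rad → d = 6371·c ≈ 4243.60 km.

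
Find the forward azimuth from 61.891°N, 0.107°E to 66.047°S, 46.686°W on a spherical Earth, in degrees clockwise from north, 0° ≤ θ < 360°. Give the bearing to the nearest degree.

204°

Δλ = -46.686 − 0.107 = -46.793°.
θ = atan2( sin Δλ · cos φ₂ , cos φ₁ · sin φ₂ − sin φ₁ · cos φ₂ · cos Δλ )
  = atan2(-0.29592, -0.67574) = -156.351° → normalised to [0°, 360°): 203.649°.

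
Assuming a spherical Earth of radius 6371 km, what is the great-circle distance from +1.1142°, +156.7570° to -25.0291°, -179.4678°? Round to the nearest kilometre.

Δλ = -179.4678 − 156.7570 = -336.2248°; wrapped into (−180°, 180°]: 23.7752°.
Δφ = -25.0291 − 1.1142 = -26.1433°.
a = sin²(Δφ/2) + cos φ₁ · cos φ₂ · sin²(Δλ/2) = 0.089593.
c = 2·atan2(√a, √(1−a)) = 0.60796 rad → d = 6371·c ≈ 3873.33 km.

3873 km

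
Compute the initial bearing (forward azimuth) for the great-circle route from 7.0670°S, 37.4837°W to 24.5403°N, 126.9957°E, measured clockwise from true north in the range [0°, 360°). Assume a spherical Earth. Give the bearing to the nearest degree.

39°

Δλ = 126.9957 − -37.4837 = 164.4794°.
θ = atan2( sin Δλ · cos φ₂ , cos φ₁ · sin φ₂ − sin φ₁ · cos φ₂ · cos Δλ )
  = atan2(0.24341, 0.30434) = 38.653° → normalised to [0°, 360°): 38.653°.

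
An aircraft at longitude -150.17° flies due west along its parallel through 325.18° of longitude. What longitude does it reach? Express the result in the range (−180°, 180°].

-115.35°

Start at -150.17°; shift −325.18° → -475.35°.
-475.35° lies outside (−180°, 180°]; add 360° → -115.35°.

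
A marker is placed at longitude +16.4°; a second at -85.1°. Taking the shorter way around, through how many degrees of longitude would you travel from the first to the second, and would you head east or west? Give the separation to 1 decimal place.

Raw difference: -85.1 − 16.4 = -101.5°.
Normalise into (−180°, 180°]: -101.5° stays -101.5°.
Negative ⇒ the second point lies to the west; separation 101.5°.

101.5° west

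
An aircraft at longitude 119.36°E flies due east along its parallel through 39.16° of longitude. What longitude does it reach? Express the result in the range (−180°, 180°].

158.52°E

Start at +119.36°; shift +39.16° → +158.52°.
+158.52° already lies in (−180°, 180°].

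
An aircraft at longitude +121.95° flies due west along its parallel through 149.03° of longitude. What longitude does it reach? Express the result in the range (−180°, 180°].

Start at +121.95°; shift −149.03° → -27.08°.
-27.08° already lies in (−180°, 180°].

-27.08°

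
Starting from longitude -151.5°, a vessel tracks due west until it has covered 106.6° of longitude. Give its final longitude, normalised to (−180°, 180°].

+101.9°

Start at -151.5°; shift −106.6° → -258.1°.
-258.1° lies outside (−180°, 180°]; add 360° → +101.9°.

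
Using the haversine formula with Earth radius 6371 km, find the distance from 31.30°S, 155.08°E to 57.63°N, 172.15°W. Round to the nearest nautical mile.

5590 nmi

Δλ = -172.15 − 155.08 = -327.23°; wrapped into (−180°, 180°]: 32.77°.
Δφ = 57.63 − -31.30 = 88.93°.
a = sin²(Δφ/2) + cos φ₁ · cos φ₂ · sin²(Δλ/2) = 0.527066.
c = 2·atan2(√a, √(1−a)) = 1.62495 rad → d = 6371·c ≈ 10352.58 km ≈ 5589.95 nmi.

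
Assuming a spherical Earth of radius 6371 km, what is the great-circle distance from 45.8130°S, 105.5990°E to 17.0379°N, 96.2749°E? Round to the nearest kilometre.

Δλ = 96.2749 − 105.5990 = -9.3241°.
Δφ = 17.0379 − -45.8130 = 62.8509°.
a = sin²(Δφ/2) + cos φ₁ · cos φ₂ · sin²(Δλ/2) = 0.276249.
c = 2·atan2(√a, √(1−a)) = 1.10683 rad → d = 6371·c ≈ 7051.58 km.

7052 km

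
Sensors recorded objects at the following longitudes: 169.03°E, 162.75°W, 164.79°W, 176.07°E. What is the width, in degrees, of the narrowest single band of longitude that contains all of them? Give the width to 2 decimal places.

Sort the longitudes: -164.79°, -162.75°, +169.03°, +176.07°.
Eastward gaps between consecutive values (wrapping around): 2.04°, 331.78°, 7.04°, 19.14°.
Largest gap = 331.78° ⇒ minimal covering band is its complement: 360° − 331.78° = 28.22°.
Band runs from +169.03° eastward to -162.75°, crossing the antimeridian.

28.22°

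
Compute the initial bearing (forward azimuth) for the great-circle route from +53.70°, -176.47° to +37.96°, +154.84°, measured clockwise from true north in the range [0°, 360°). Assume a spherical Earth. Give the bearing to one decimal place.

Δλ = 154.84 − -176.47 = 331.31°; wrapped into (−180°, 180°]: -28.69°.
θ = atan2( sin Δλ · cos φ₂ , cos φ₁ · sin φ₂ − sin φ₁ · cos φ₂ · cos Δλ )
  = atan2(-0.37851, -0.19326) = -117.048° → normalised to [0°, 360°): 242.952°.

243.0°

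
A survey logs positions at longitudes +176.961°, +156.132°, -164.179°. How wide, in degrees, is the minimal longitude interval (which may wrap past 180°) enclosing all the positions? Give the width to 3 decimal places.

39.689°

Sort the longitudes: -164.179°, +156.132°, +176.961°.
Eastward gaps between consecutive values (wrapping around): 320.311°, 20.829°, 18.860°.
Largest gap = 320.311° ⇒ minimal covering band is its complement: 360° − 320.311° = 39.689°.
Band runs from +156.132° eastward to -164.179°, crossing the antimeridian.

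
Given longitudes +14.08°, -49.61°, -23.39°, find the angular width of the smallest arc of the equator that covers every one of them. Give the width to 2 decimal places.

Sort the longitudes: -49.61°, -23.39°, +14.08°.
Eastward gaps between consecutive values (wrapping around): 26.22°, 37.47°, 296.31°.
Largest gap = 296.31° ⇒ minimal covering band is its complement: 360° − 296.31° = 63.69°.
Band runs from -49.61° eastward to +14.08°.

63.69°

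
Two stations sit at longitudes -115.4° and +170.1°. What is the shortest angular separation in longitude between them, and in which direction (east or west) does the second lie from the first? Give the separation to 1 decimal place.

74.5° west

Raw difference: 170.1 − -115.4 = 285.5°.
Normalise into (−180°, 180°]: 285.5° − 360° = -74.5°.
Negative ⇒ the second point lies to the west; separation 74.5°.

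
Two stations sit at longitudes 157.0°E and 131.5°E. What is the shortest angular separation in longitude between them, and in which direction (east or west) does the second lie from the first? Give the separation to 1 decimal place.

Raw difference: 131.5 − 157.0 = -25.5°.
Normalise into (−180°, 180°]: -25.5° stays -25.5°.
Negative ⇒ the second point lies to the west; separation 25.5°.

25.5° west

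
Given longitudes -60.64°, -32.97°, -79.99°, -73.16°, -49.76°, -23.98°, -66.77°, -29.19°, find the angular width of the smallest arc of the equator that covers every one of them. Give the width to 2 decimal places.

Sort the longitudes: -79.99°, -73.16°, -66.77°, -60.64°, -49.76°, -32.97°, -29.19°, -23.98°.
Eastward gaps between consecutive values (wrapping around): 6.83°, 6.39°, 6.13°, 10.88°, 16.79°, 3.78°, 5.21°, 303.99°.
Largest gap = 303.99° ⇒ minimal covering band is its complement: 360° − 303.99° = 56.01°.
Band runs from -79.99° eastward to -23.98°.

56.01°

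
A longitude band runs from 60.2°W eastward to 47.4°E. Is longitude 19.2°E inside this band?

Band width going east from -60.2° to +47.4°: ((47.4 − -60.2) mod 360) = 107.6°.
Offset of +19.2° east of the west edge: ((19.2 − -60.2) mod 360) = 79.4°.
79.4° ≤ 107.6° ⇒ inside.

Yes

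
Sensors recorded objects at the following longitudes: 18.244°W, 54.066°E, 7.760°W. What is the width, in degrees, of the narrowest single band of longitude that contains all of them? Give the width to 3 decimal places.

72.310°

Sort the longitudes: -18.244°, -7.760°, +54.066°.
Eastward gaps between consecutive values (wrapping around): 10.484°, 61.826°, 287.690°.
Largest gap = 287.690° ⇒ minimal covering band is its complement: 360° − 287.690° = 72.310°.
Band runs from -18.244° eastward to +54.066°.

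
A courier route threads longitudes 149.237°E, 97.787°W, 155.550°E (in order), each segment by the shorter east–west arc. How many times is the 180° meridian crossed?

Leg 1: +149.237° → -97.787°, shortest Δλ = 112.976° (east) — crosses 180°.
Leg 2: -97.787° → +155.550°, shortest Δλ = -106.663° (west) — crosses 180°.
Total crossings: 2.

2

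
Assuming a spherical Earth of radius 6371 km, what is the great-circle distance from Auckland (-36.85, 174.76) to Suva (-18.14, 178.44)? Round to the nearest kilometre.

Δλ = 178.44 − 174.76 = 3.68°.
Δφ = -18.14 − -36.85 = 18.71°.
a = sin²(Δφ/2) + cos φ₁ · cos φ₂ · sin²(Δλ/2) = 0.027207.
c = 2·atan2(√a, √(1−a)) = 0.33140 rad → d = 6371·c ≈ 2111.38 km.

2111 km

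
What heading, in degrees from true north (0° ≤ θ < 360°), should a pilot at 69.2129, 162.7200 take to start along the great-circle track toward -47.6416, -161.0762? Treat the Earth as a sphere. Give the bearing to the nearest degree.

153°

Δλ = -161.0762 − 162.7200 = -323.7962°; wrapped into (−180°, 180°]: 36.2038°.
θ = atan2( sin Δλ · cos φ₂ , cos φ₁ · sin φ₂ − sin φ₁ · cos φ₂ · cos Δλ )
  = atan2(0.39797, -0.77053) = 152.685° → normalised to [0°, 360°): 152.685°.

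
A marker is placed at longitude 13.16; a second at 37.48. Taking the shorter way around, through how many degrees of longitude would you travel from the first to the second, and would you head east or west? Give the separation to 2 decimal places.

24.32° east

Raw difference: 37.48 − 13.16 = 24.32°.
Normalise into (−180°, 180°]: 24.32° stays 24.32°.
Positive ⇒ the second point lies to the east; separation 24.32°.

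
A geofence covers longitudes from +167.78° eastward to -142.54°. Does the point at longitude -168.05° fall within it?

Band width going east from +167.78° to -142.54°: ((-142.54 − 167.78) mod 360) = 49.68°.
Offset of -168.05° east of the west edge: ((-168.05 − 167.78) mod 360) = 24.17°.
24.17° ≤ 49.68° ⇒ inside.

Yes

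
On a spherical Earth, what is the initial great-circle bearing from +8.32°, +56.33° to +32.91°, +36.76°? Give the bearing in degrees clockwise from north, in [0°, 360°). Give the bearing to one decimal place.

Δλ = 36.76 − 56.33 = -19.57°.
θ = atan2( sin Δλ · cos φ₂ , cos φ₁ · sin φ₂ − sin φ₁ · cos φ₂ · cos Δλ )
  = atan2(-0.28121, 0.42314) = -33.607° → normalised to [0°, 360°): 326.393°.

326.4°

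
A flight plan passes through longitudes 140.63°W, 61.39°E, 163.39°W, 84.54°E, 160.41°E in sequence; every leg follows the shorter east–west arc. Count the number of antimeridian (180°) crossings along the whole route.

Leg 1: -140.63° → +61.39°, shortest Δλ = -157.98° (west) — crosses 180°.
Leg 2: +61.39° → -163.39°, shortest Δλ = 135.22° (east) — crosses 180°.
Leg 3: -163.39° → +84.54°, shortest Δλ = -112.07° (west) — crosses 180°.
Leg 4: +84.54° → +160.41°, shortest Δλ = 75.87° (east) — does not cross 180°.
Total crossings: 3.

3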